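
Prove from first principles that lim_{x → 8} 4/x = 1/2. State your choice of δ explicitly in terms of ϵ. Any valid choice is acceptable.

Fix ϵ > 0. We seek δ > 0 such that 0 < |x − 8| < δ implies |4/x − (1/2)| < ϵ.
|4/x − (1/2)| = 4·|8 − x|/(8·|x|) = 4|x − 8|/(8|x|).
Restrict δ ≤ 4. Then |x − 8| < 4 gives |x| > 4, so 8|x| > 32.
Then |4/x − (1/2)| < 4|x − 8|/32, which is < ϵ when |x − 8| < 8ϵ.
Take δ = min(4, 8ϵ). Then 0 < |x − 8| < δ gives both |x − 8| < 4 and |x − 8| < 8ϵ, so |4/x − (1/2)| < ϵ.

δ = min(4, 8ϵ)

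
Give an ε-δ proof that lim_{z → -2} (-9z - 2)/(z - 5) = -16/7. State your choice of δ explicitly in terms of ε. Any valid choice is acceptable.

δ = min(7/2, (49/94)ε)

Fix ε > 0. We want δ > 0 with 0 < |z + 2| < δ ⇒ |(-9z - 2)/(z - 5) + 16/7| < ε.
Combining over a common denominator, (-9z - 2)/(z - 5) + 16/7 = [(-9z - 2)·(-7) − 16·(z - 5)] / [(-7)·(z - 5)] = 47(z + 2) / ((-7)(z - 5)).
So |(-9z - 2)/(z - 5) + 16/7| = 47|z + 2| / (7·|z − 5|).
Restrict δ ≤ 7/2. Then |z + 2| < 7/2 gives |z − 5| = |(z + 2) + (-7)| ≥ 7 − 7/2 = 7/2.
Hence |(-9z - 2)/(z - 5) + 16/7| < 47|z + 2|/(7·(7/2)) = (94/49)|z + 2|, which is < ε once |z + 2| < (49/94)ε.
Take δ = min(7/2, (49/94)ε). Then 0 < |z + 2| < δ forces both bounds, so |(-9z - 2)/(z - 5) + 16/7| < ε.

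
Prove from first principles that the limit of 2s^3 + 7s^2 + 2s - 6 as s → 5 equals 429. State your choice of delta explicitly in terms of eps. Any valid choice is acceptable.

Suppose eps > 0. We want delta > 0 such that 0 < |s − 5| < delta implies |(2s^3 + 7s^2 + 2s - 6) − 429| < eps.
(2s^3 + 7s^2 + 2s - 6) − 429 = 2s^3 + 7s^2 + 2s - 435 = (s − 5)(2s^2 + 17s + 87).
So |(2s^3 + 7s^2 + 2s - 6) − 429| = |s − 5|·|2s^2 + 17s + 87|.
Assume first that |s − 5| < 1, so |s| < 6. Then |2s^2 + 17s + 87| ≤ 2·6^2 + 17·6 + 87 = 261.
Hence |(2s^3 + 7s^2 + 2s - 6) − 429| ≤ 261|s − 5| < eps provided |s − 5| < eps/261.
Choosing delta = min(1, eps/261) ensures both conditions, hence |(2s^3 + 7s^2 + 2s - 6) − 429| < eps.

delta = min(1, eps/261)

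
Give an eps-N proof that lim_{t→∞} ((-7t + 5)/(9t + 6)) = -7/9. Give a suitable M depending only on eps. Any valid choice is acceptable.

Fix eps > 0. We seek M > 0 such that t > M implies |(-7t + 5)/(9t + 6) + 7/9| < eps.
(-7t + 5)/(9t + 6) + 7/9 = (9(-7t + 5) − (-7)(9t + 6)) / (9(9t + 6)) = 87/(9(9t + 6)).
For t > 0 we have 9t + 6 > 9t, so |(-7t + 5)/(9t + 6) + 7/9| = 87/(9(9t + 6)) < 87/(9·9t) = (29/27)/t.
Thus |(-7t + 5)/(9t + 6) + 7/9| < eps whenever t > (29/27)/eps.
Take M = (29/27)/eps. If t > M then |(-7t + 5)/(9t + 6) + 7/9| < (29/27)/t < eps.

M = (29/27)/eps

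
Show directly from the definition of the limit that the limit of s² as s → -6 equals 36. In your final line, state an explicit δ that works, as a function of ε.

Let ε > 0 be given. We seek δ > 0 with 0 < |s + 6| < δ ⇒ |s² − 36| < ε.
Factor: s² − 36 = (s + 6)(s - 6), so |s² − 36| = |s + 6|·|s - 6|.
Restrict δ ≤ 1. Then |s + 6| < 1 gives |s| < 7, so by the triangle inequality |s - 6| ≤ 7 + 6 = 13.
Hence |s² − 36| ≤ 13|s + 6|, which is < ε once |s + 6| < ε/13.
Take δ = min(1, ε/13). If 0 < |s + 6| < δ then both bounds hold and |s² − 36| ≤ 13|s + 6| < 13·(ε/13) = ε.

δ = min(1, ε/13)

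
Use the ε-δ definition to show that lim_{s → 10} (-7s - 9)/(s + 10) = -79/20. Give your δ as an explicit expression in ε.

Suppose ε > 0. We want δ > 0 with 0 < |s − 10| < δ ⇒ |(-7s - 9)/(s + 10) + 79/20| < ε.
Combining over a common denominator, (-7s - 9)/(s + 10) + 79/20 = [(-7s - 9)·20 − (-79)·(s + 10)] / [20·(s + 10)] = -61(s − 10) / (20(s + 10)).
So |(-7s - 9)/(s + 10) + 79/20| = 61|s − 10| / (20·|s + 10|).
Restrict δ ≤ 10. Then |s − 10| < 10 gives |s + 10| = |(s − 10) + 20| ≥ 20 − 10 = 10.
Hence |(-7s - 9)/(s + 10) + 79/20| < 61|s − 10|/(20·10) = (61/200)|s − 10|, which is < ε once |s − 10| < (200/61)ε.
Take δ = min(10, (200/61)ε). Then 0 < |s − 10| < δ forces both bounds, so |(-7s - 9)/(s + 10) + 79/20| < ε.

δ = min(10, (200/61)ε)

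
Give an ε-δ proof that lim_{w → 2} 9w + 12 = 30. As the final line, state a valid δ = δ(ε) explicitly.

δ = ε/9

Let ε > 0 be given. We need δ > 0 so that 0 < |w − 2| < δ implies |(9w + 12) − 30| < ε.
|(9w + 12) − 30| = |9w - 18| = 9|w − 2|.
Thus it suffices that |w − 2| < ε/9.
Take δ = ε/9. If 0 < |w − 2| < δ then |(9w + 12) − 30| = 9|w − 2| < 9·(ε/9) = ε.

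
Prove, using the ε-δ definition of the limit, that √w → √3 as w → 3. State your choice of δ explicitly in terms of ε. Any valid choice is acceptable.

Let ε > 0 be given. We want δ > 0 such that 0 < |w − 3| < δ implies |√w − √3| < ε.
Rationalise: √w − √3 = (w − 3)/(√w + √3), so |√w − √3| = |w − 3|/(√w + √3).
Restrict δ ≤ 3 so that |w − 3| < 3 forces w > 0, and then √w + √3 > √3.
Hence |√w − √3| < |w − 3|/√3, which is < ε once |w − 3| < √3·ε.
Take δ = min(3, √3·ε). If 0 < |w − 3| < δ then w > 0 and |√w − √3| < |w − 3|/√3 < ε.

δ = min(3, √3·ε)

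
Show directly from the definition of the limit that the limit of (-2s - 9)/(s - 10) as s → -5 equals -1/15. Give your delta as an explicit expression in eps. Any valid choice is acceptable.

delta = min(15/2, (225/58)eps)

Let eps > 0 be given. We want delta > 0 with 0 < |s + 5| < delta ⇒ |(-2s - 9)/(s - 10) + 1/15| < eps.
Combining over a common denominator, (-2s - 9)/(s - 10) + 1/15 = [(-2s - 9)·(-15) − 1·(s - 10)] / [(-15)·(s - 10)] = 29(s + 5) / ((-15)(s - 10)).
So |(-2s - 9)/(s - 10) + 1/15| = 29|s + 5| / (15·|s − 10|).
Restrict delta ≤ 15/2. Then |s + 5| < 15/2 gives |s − 10| = |(s + 5) + (-15)| ≥ 15 − 15/2 = 15/2.
Hence |(-2s - 9)/(s - 10) + 1/15| < 29|s + 5|/(15·(15/2)) = (58/225)|s + 5|, which is < eps once |s + 5| < (225/58)eps.
Take delta = min(15/2, (225/58)eps). Then 0 < |s + 5| < delta forces both bounds, so |(-2s - 9)/(s - 10) + 1/15| < eps.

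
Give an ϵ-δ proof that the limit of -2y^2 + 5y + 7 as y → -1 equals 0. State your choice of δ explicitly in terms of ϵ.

Let ϵ > 0 be given. We want δ > 0 such that 0 < |y + 1| < δ implies |(-2y^2 + 5y + 7)| < ϵ.
(-2y^2 + 5y + 7) = -2y^2 + 5y + 7 = (y + 1)(-2y + 7).
So |(-2y^2 + 5y + 7)| = |y + 1|·|-2y + 7|.
Require δ ≤ 2. Then |y + 1| < 2 gives |y| < 3, and by the triangle inequality |-2y + 7| ≤ 2·3 + 7 = 13.
Hence |(-2y^2 + 5y + 7)| ≤ 13|y + 1| < ϵ provided |y + 1| < ϵ/13.
Take δ = min(2, ϵ/13). Then 0 < |y + 1| < δ gives both |y + 1| < 2 and |y + 1| < ϵ/13, so |(-2y^2 + 5y + 7)| < ϵ.

δ = min(2, ϵ/13)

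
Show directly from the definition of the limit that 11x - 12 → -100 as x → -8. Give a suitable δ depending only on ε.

Fix ε > 0. We need δ > 0 so that 0 < |x + 8| < δ implies |(11x - 12) + 100| < ε.
Since (11x - 12) + 100 = 11(x + 8), we have |(11x - 12) + 100| = 11|x + 8|.
So 11|x + 8| < ε exactly when |x + 8| < ε/11.
Choosing δ = ε/11 gives |(11x - 12) + 100| = 11|x + 8| < ε whenever |x + 8| < δ.

δ = ε/11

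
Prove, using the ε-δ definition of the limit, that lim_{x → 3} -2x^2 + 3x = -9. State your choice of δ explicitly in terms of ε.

Suppose ε > 0. We want δ > 0 such that 0 < |x − 3| < δ implies |(-2x^2 + 3x) + 9| < ε.
(-2x^2 + 3x) + 9 = -2x^2 + 3x + 9 = (x − 3)(-2x - 3).
So |(-2x^2 + 3x) + 9| = |x − 3|·|-2x - 3|.
Assume first that |x − 3| < 1, so |x| < 4. Then |-2x - 3| ≤ 2·4 + 3 = 11.
Hence |(-2x^2 + 3x) + 9| ≤ 11|x − 3| < ε provided |x − 3| < ε/11.
Choosing δ = min(1, ε/11) ensures both conditions, hence |(-2x^2 + 3x) + 9| < ε.

δ = min(1, ε/11)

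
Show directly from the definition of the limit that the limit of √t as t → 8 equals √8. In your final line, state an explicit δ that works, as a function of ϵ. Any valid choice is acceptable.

δ = min(8, √8·ϵ)

Suppose ϵ > 0. We want δ > 0 such that 0 < |t − 8| < δ implies |√t − √8| < ϵ.
Rationalise: √t − √8 = (t − 8)/(√t + √8), so |√t − √8| = |t − 8|/(√t + √8).
Restrict δ ≤ 8 so that |t − 8| < 8 forces t > 0, and then √t + √8 > √8.
Hence |√t − √8| < |t − 8|/√8, which is < ϵ once |t − 8| < √8·ϵ.
Take δ = min(8, √8·ϵ). If 0 < |t − 8| < δ then t > 0 and |√t − √8| < |t − 8|/√8 < ϵ.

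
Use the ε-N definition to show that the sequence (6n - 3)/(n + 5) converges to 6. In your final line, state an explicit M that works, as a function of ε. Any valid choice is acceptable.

M = 33/ε

Fix ε > 0. For n ≥ 1, |(6n - 3)/(n + 5) − 6| = |-33|/((n + 5)) = 33/((n + 5)).
Since n + 5 ≥ n for n ≥ 1, this is ≤ 33/(n) = 33/n.
So |(6n - 3)/(n + 5) − 6| < ε whenever n > 33/ε.
Take M = 33/ε. If n > M then |(6n - 3)/(n + 5) − 6| ≤ 33/n < ε.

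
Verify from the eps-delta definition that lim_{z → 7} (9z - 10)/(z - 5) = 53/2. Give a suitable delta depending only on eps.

delta = min(1, (2/35)eps)

Fix eps > 0. We want delta > 0 with 0 < |z − 7| < delta ⇒ |(9z - 10)/(z - 5) − (53/2)| < eps.
Combining over a common denominator, (9z - 10)/(z - 5) − (53/2) = [(9z - 10)·2 − 53·(z - 5)] / [2·(z - 5)] = -35(z − 7) / (2(z - 5)).
So |(9z - 10)/(z - 5) − (53/2)| = 35|z − 7| / (2·|z − 5|).
Restrict delta ≤ 1. Then |z − 7| < 1 gives |z − 5| = |(z − 7) + 2| ≥ 2 − 1 = 1.
Hence |(9z - 10)/(z - 5) − (53/2)| < 35|z − 7|/(2·1) = (35/2)|z − 7|, which is < eps once |z − 7| < (2/35)eps.
Take delta = min(1, (2/35)eps). Then 0 < |z − 7| < delta forces both bounds, so |(9z - 10)/(z - 5) − (53/2)| < eps.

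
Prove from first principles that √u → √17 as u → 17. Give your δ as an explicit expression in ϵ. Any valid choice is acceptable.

Let ϵ > 0. We want δ > 0 such that 0 < |u − 17| < δ implies |√u − √17| < ϵ.
Rationalise: √u − √17 = (u − 17)/(√u + √17), so |√u − √17| = |u − 17|/(√u + √17).
Restrict δ ≤ 17 so that |u − 17| < 17 forces u > 0, and then √u + √17 > √17.
Hence |√u − √17| < |u − 17|/√17, which is < ϵ once |u − 17| < √17·ϵ.
Take δ = min(17, √17·ϵ). If 0 < |u − 17| < δ then u > 0 and |√u − √17| < |u − 17|/√17 < ϵ.

δ = min(17, √17·ϵ)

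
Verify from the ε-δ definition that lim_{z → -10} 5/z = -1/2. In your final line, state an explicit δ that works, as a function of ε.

δ = min(5, 10ε)

Let ε > 0. We seek δ > 0 such that 0 < |z + 10| < δ implies |5/z + 1/2| < ε.
|5/z + 1/2| = 5·|-10 − z|/(10·|z|) = 5|z + 10|/(10|z|).
Restrict δ ≤ 5. Then |z + 10| < 5 gives |z| > 5, so 10|z| > 50.
Then |5/z + 1/2| < 5|z + 10|/50, which is < ε when |z + 10| < 10ε.
Take δ = min(5, 10ε). Then 0 < |z + 10| < δ gives both |z + 10| < 5 and |z + 10| < 10ε, so |5/z + 1/2| < ε.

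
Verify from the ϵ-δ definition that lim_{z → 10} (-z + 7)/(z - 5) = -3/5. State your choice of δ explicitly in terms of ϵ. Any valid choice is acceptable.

Fix ϵ > 0. We want δ > 0 with 0 < |z − 10| < δ ⇒ |(-z + 7)/(z - 5) + 3/5| < ϵ.
Combining over a common denominator, (-z + 7)/(z - 5) + 3/5 = [(-z + 7)·5 − (-3)·(z - 5)] / [5·(z - 5)] = -2(z − 10) / (5(z - 5)).
So |(-z + 7)/(z - 5) + 3/5| = 2|z − 10| / (5·|z − 5|).
Require δ ≤ 5/2, so |z − 5| ≥ |5| − |z − 10| > 5 − 5/2 = 5/2.
Hence |(-z + 7)/(z - 5) + 3/5| < 2|z − 10|/(5·(5/2)) = (4/25)|z − 10|, which is < ϵ once |z − 10| < (25/4)ϵ.
Take δ = min(5/2, (25/4)ϵ). Then 0 < |z − 10| < δ forces both bounds, so |(-z + 7)/(z - 5) + 3/5| < ϵ.

δ = min(5/2, (25/4)ϵ)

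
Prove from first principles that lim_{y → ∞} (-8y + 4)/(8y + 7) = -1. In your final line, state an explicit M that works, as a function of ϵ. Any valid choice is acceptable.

M = (11/8)/ϵ

Suppose ϵ > 0. We seek M > 0 such that y > M implies |(-8y + 4)/(8y + 7) + 1| < ϵ.
(-8y + 4)/(8y + 7) + 1 = (8(-8y + 4) − (-8)(8y + 7)) / (8(8y + 7)) = 88/(8(8y + 7)).
For y > 0 we have 8y + 7 > 8y, so |(-8y + 4)/(8y + 7) + 1| = 88/(8(8y + 7)) < 88/(8·8y) = (11/8)/y.
Thus |(-8y + 4)/(8y + 7) + 1| < ϵ whenever y > (11/8)/ϵ.
Take M = (11/8)/ϵ. If y > M then |(-8y + 4)/(8y + 7) + 1| < (11/8)/y < ϵ.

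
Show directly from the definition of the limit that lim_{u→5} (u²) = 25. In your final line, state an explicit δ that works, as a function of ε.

δ = min(1, ε/11)

Let ε > 0. We seek δ > 0 with 0 < |u − 5| < δ ⇒ |u² − 25| < ε.
Factor: u² − 25 = (u − 5)(u + 5), so |u² − 25| = |u − 5|·|u + 5|.
Restrict δ ≤ 1. Then |u − 5| < 1 gives |u| < 6, so by the triangle inequality |u + 5| ≤ 6 + 5 = 11.
Hence |u² − 25| ≤ 11|u − 5|, which is < ε once |u − 5| < ε/11.
Take δ = min(1, ε/11). If 0 < |u − 5| < δ then both bounds hold and |u² − 25| ≤ 11|u − 5| < 11·(ε/11) = ε.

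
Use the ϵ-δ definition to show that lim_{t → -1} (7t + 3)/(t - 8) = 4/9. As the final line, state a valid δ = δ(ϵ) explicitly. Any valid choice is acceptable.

δ = min(9/2, (81/118)ϵ)

Let ϵ > 0. We want δ > 0 with 0 < |t + 1| < δ ⇒ |(7t + 3)/(t - 8) − (4/9)| < ϵ.
Combining over a common denominator, (7t + 3)/(t - 8) − (4/9) = [(7t + 3)·(-9) − (-4)·(t - 8)] / [(-9)·(t - 8)] = -59(t + 1) / ((-9)(t - 8)).
So |(7t + 3)/(t - 8) − (4/9)| = 59|t + 1| / (9·|t − 8|).
Restrict δ ≤ 9/2. Then |t + 1| < 9/2 gives |t − 8| = |(t + 1) + (-9)| ≥ 9 − 9/2 = 9/2.
Hence |(7t + 3)/(t - 8) − (4/9)| < 59|t + 1|/(9·(9/2)) = (118/81)|t + 1|, which is < ϵ once |t + 1| < (81/118)ϵ.
Take δ = min(9/2, (81/118)ϵ). Then 0 < |t + 1| < δ forces both bounds, so |(7t + 3)/(t - 8) − (4/9)| < ϵ.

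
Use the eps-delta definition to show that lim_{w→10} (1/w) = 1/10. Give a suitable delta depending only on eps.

delta = min(5, 50eps)

Suppose eps > 0. We seek delta > 0 such that 0 < |w − 10| < delta implies |1/w − (1/10)| < eps.
|1/w − (1/10)| = |10 − w|/(10·|w|) = |w − 10|/(10|w|).
Require delta ≤ 5 so that |w| > 10 − 5 = 5, hence 10|w| > 50.
Then |1/w − (1/10)| < |w − 10|/50, which is < eps when |w − 10| < 50eps.
Take delta = min(5, 50eps). Then 0 < |w − 10| < delta gives both |w − 10| < 5 and |w − 10| < 50eps, so |1/w − (1/10)| < eps.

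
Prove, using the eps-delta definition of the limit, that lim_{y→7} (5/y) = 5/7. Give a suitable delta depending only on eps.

delta = min(7/2, (49/10)eps)

Let eps > 0. We seek delta > 0 such that 0 < |y − 7| < delta implies |5/y − (5/7)| < eps.
|5/y − (5/7)| = 5·|7 − y|/(7·|y|) = 5|y − 7|/(7|y|).
Require delta ≤ 7/2 so that |y| > 7 − 7/2 = 7/2, hence 7|y| > 49/2.
Then |5/y − (5/7)| < 5|y − 7|/(49/2), which is < eps when |y − 7| < (49/10)eps.
Take delta = min(7/2, (49/10)eps). Then 0 < |y − 7| < delta gives both |y − 7| < 7/2 and |y − 7| < (49/10)eps, so |5/y − (5/7)| < eps.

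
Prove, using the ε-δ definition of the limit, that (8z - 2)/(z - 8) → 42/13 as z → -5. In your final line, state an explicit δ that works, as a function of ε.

Fix ε > 0. We want δ > 0 with 0 < |z + 5| < δ ⇒ |(8z - 2)/(z - 8) − (42/13)| < ε.
Combining over a common denominator, (8z - 2)/(z - 8) − (42/13) = [(8z - 2)·(-13) − (-42)·(z - 8)] / [(-13)·(z - 8)] = -62(z + 5) / ((-13)(z - 8)).
So |(8z - 2)/(z - 8) − (42/13)| = 62|z + 5| / (13·|z − 8|).
Restrict δ ≤ 13/2. Then |z + 5| < 13/2 gives |z − 8| = |(z + 5) + (-13)| ≥ 13 − 13/2 = 13/2.
Hence |(8z - 2)/(z - 8) − (42/13)| < 62|z + 5|/(13·(13/2)) = (124/169)|z + 5|, which is < ε once |z + 5| < (169/124)ε.
Take δ = min(13/2, (169/124)ε). Then 0 < |z + 5| < δ forces both bounds, so |(8z - 2)/(z - 8) − (42/13)| < ε.

δ = min(13/2, (169/124)ε)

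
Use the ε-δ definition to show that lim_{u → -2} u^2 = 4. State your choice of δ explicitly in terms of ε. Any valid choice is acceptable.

Fix ε > 0. We seek δ > 0 with 0 < |u + 2| < δ ⇒ |u^2 − 4| < ε.
Factor: u^2 − 4 = (u + 2)(u - 2), so |u^2 − 4| = |u + 2|·|u - 2|.
Impose δ ≤ 2 so that |u| < 4; then |u - 2| ≤ 6.
Hence |u^2 − 4| ≤ 6|u + 2|, which is < ε once |u + 2| < ε/6.
Take δ = min(2, ε/6). If 0 < |u + 2| < δ then both bounds hold and |u^2 − 4| ≤ 6|u + 2| < 6·(ε/6) = ε.

δ = min(2, ε/6)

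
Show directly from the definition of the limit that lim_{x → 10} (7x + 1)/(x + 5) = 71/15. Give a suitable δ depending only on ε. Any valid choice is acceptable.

Suppose ε > 0. We want δ > 0 with 0 < |x − 10| < δ ⇒ |(7x + 1)/(x + 5) − (71/15)| < ε.
Combining over a common denominator, (7x + 1)/(x + 5) − (71/15) = [(7x + 1)·15 − 71·(x + 5)] / [15·(x + 5)] = 34(x − 10) / (15(x + 5)).
So |(7x + 1)/(x + 5) − (71/15)| = 34|x − 10| / (15·|x + 5|).
Restrict δ ≤ 15/2. Then |x − 10| < 15/2 gives |x + 5| = |(x − 10) + 15| ≥ 15 − 15/2 = 15/2.
Hence |(7x + 1)/(x + 5) − (71/15)| < 34|x − 10|/(15·(15/2)) = (68/225)|x − 10|, which is < ε once |x − 10| < (225/68)ε.
Take δ = min(15/2, (225/68)ε). Then 0 < |x − 10| < δ forces both bounds, so |(7x + 1)/(x + 5) − (71/15)| < ε.

δ = min(15/2, (225/68)ε)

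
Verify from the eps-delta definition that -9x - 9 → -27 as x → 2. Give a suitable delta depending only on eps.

delta = eps/9

Let eps > 0. We need delta > 0 so that 0 < |x − 2| < delta implies |(-9x - 9) + 27| < eps.
|(-9x - 9) + 27| = |-9x + 18| = 9|x − 2|.
So 9|x − 2| < eps exactly when |x − 2| < eps/9.
Take delta = eps/9. If 0 < |x − 2| < delta then |(-9x - 9) + 27| = 9|x − 2| < 9·(eps/9) = eps.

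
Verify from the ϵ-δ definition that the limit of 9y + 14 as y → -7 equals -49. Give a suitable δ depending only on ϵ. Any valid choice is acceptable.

Fix ϵ > 0. We need δ > 0 so that 0 < |y + 7| < δ implies |(9y + 14) + 49| < ϵ.
|(9y + 14) + 49| = |9y + 63| = 9|y + 7|.
So 9|y + 7| < ϵ exactly when |y + 7| < ϵ/9.
Choosing δ = ϵ/9 gives |(9y + 14) + 49| = 9|y + 7| < ϵ whenever |y + 7| < δ.

δ = ϵ/9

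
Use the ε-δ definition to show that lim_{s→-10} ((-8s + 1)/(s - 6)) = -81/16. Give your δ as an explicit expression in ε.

Suppose ε > 0. We want δ > 0 with 0 < |s + 10| < δ ⇒ |(-8s + 1)/(s - 6) + 81/16| < ε.
Combining over a common denominator, (-8s + 1)/(s - 6) + 81/16 = [(-8s + 1)·(-16) − 81·(s - 6)] / [(-16)·(s - 6)] = 47(s + 10) / ((-16)(s - 6)).
So |(-8s + 1)/(s - 6) + 81/16| = 47|s + 10| / (16·|s − 6|).
Restrict δ ≤ 8. Then |s + 10| < 8 gives |s − 6| = |(s + 10) + (-16)| ≥ 16 − 8 = 8.
Hence |(-8s + 1)/(s - 6) + 81/16| < 47|s + 10|/(16·8) = (47/128)|s + 10|, which is < ε once |s + 10| < (128/47)ε.
Take δ = min(8, (128/47)ε). Then 0 < |s + 10| < δ forces both bounds, so |(-8s + 1)/(s - 6) + 81/16| < ε.

δ = min(8, (128/47)ε)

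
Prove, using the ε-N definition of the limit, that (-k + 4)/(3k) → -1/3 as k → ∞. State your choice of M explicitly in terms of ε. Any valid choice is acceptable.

M = (4/3)/ε

Let ε > 0 be given. For k ≥ 1, |(-k + 4)/(3k) + 1/3| = |12|/(3(3k)) = 12/(3(3k)).
Since 3k ≥ 3k for k ≥ 1, this is ≤ 12/(3·3k) = (4/3)/k.
So |(-k + 4)/(3k) + 1/3| < ε whenever k > (4/3)/ε.
Take M = (4/3)/ε. If k > M then |(-k + 4)/(3k) + 1/3| ≤ (4/3)/k < ε.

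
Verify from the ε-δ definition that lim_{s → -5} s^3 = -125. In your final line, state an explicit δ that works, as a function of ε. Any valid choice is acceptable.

δ = min(2, ε/109)

Fix ε > 0. We seek δ > 0 with 0 < |s + 5| < δ ⇒ |s^3 + 125| < ε.
Factor: s^3 + 125 = (s + 5)(s^2 - 5s + 25), so |s^3 + 125| = |s + 5|·|s^2 - 5s + 25|.
Impose δ ≤ 2 so that |s| < 7; then |s^2 - 5s + 25| ≤ 109.
Hence |s^3 + 125| ≤ 109|s + 5|, which is < ε once |s + 5| < ε/109.
Take δ = min(2, ε/109). If 0 < |s + 5| < δ then both bounds hold and |s^3 + 125| ≤ 109|s + 5| < 109·(ε/109) = ε.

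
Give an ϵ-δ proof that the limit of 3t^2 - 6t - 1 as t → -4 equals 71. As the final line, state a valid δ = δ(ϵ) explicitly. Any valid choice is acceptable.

Let ϵ > 0 be given. We want δ > 0 such that 0 < |t + 4| < δ implies |(3t^2 - 6t - 1) − 71| < ϵ.
(3t^2 - 6t - 1) − 71 = 3t^2 - 6t - 72 = (t + 4)(3t - 18).
So |(3t^2 - 6t - 1) − 71| = |t + 4|·|3t - 18|.
Require δ ≤ 2. Then |t + 4| < 2 gives |t| < 6, and by the triangle inequality |3t - 18| ≤ 3·6 + 18 = 36.
Hence |(3t^2 - 6t - 1) − 71| ≤ 36|t + 4| < ϵ provided |t + 4| < ϵ/36.
Take δ = min(2, ϵ/36). Then 0 < |t + 4| < δ gives both |t + 4| < 2 and |t + 4| < ϵ/36, so |(3t^2 - 6t - 1) − 71| < ϵ.

δ = min(2, ϵ/36)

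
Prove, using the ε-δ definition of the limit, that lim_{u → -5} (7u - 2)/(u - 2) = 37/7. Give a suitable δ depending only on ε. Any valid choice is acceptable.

δ = min(7/2, (49/24)ε)

Let ε > 0 be given. We want δ > 0 with 0 < |u + 5| < δ ⇒ |(7u - 2)/(u - 2) − (37/7)| < ε.
Combining over a common denominator, (7u - 2)/(u - 2) − (37/7) = [(7u - 2)·(-7) − (-37)·(u - 2)] / [(-7)·(u - 2)] = -12(u + 5) / ((-7)(u - 2)).
So |(7u - 2)/(u - 2) − (37/7)| = 12|u + 5| / (7·|u − 2|).
Require δ ≤ 7/2, so |u − 2| ≥ |-7| − |u + 5| > 7 − 7/2 = 7/2.
Hence |(7u - 2)/(u - 2) − (37/7)| < 12|u + 5|/(7·(7/2)) = (24/49)|u + 5|, which is < ε once |u + 5| < (49/24)ε.
Take δ = min(7/2, (49/24)ε). Then 0 < |u + 5| < δ forces both bounds, so |(7u - 2)/(u - 2) − (37/7)| < ε.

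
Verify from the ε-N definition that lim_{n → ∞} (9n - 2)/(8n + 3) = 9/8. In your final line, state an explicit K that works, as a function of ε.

Let ε > 0 be given. For n ≥ 1, |(9n - 2)/(8n + 3) − (9/8)| = |-43|/(8(8n + 3)) = 43/(8(8n + 3)).
Since 8n + 3 ≥ 8n for n ≥ 1, this is ≤ 43/(8·8n) = (43/64)/n.
So |(9n - 2)/(8n + 3) − (9/8)| < ε whenever n > (43/64)/ε.
Take K = (43/64)/ε. If n > K then |(9n - 2)/(8n + 3) − (9/8)| ≤ (43/64)/n < ε.

K = (43/64)/ε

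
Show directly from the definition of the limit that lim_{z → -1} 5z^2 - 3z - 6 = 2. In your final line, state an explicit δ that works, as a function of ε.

δ = min(1, ε/18)

Suppose ε > 0. We want δ > 0 such that 0 < |z + 1| < δ implies |(5z^2 - 3z - 6) − 2| < ε.
(5z^2 - 3z - 6) − 2 = 5z^2 - 3z - 8 = (z + 1)(5z - 8).
So |(5z^2 - 3z - 6) − 2| = |z + 1|·|5z - 8|.
Assume first that |z + 1| < 1, so |z| < 2. Then |5z - 8| ≤ 5·2 + 8 = 18.
Hence |(5z^2 - 3z - 6) − 2| ≤ 18|z + 1| < ε provided |z + 1| < ε/18.
Choosing δ = min(1, ε/18) ensures both conditions, hence |(5z^2 - 3z - 6) − 2| < ε.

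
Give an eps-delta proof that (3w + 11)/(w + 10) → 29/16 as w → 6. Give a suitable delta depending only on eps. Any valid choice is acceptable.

Suppose eps > 0. We want delta > 0 with 0 < |w − 6| < delta ⇒ |(3w + 11)/(w + 10) − (29/16)| < eps.
Combining over a common denominator, (3w + 11)/(w + 10) − (29/16) = [(3w + 11)·16 − 29·(w + 10)] / [16·(w + 10)] = 19(w − 6) / (16(w + 10)).
So |(3w + 11)/(w + 10) − (29/16)| = 19|w − 6| / (16·|w + 10|).
Restrict delta ≤ 8. Then |w − 6| < 8 gives |w + 10| = |(w − 6) + 16| ≥ 16 − 8 = 8.
Hence |(3w + 11)/(w + 10) − (29/16)| < 19|w − 6|/(16·8) = (19/128)|w − 6|, which is < eps once |w − 6| < (128/19)eps.
Take delta = min(8, (128/19)eps). Then 0 < |w − 6| < delta forces both bounds, so |(3w + 11)/(w + 10) − (29/16)| < eps.

delta = min(8, (128/19)eps)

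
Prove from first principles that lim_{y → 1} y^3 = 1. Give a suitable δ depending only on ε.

Let ε > 0 be given. We seek δ > 0 with 0 < |y − 1| < δ ⇒ |y^3 − 1| < ε.
Factor: y^3 − 1 = (y − 1)(y^2 + y + 1), so |y^3 − 1| = |y − 1|·|y^2 + y + 1|.
Impose δ ≤ 2 so that |y| < 3; then |y^2 + y + 1| ≤ 13.
Hence |y^3 − 1| ≤ 13|y − 1|, which is < ε once |y − 1| < ε/13.
Take δ = min(2, ε/13). If 0 < |y − 1| < δ then both bounds hold and |y^3 − 1| ≤ 13|y − 1| < 13·(ε/13) = ε.

δ = min(2, ε/13)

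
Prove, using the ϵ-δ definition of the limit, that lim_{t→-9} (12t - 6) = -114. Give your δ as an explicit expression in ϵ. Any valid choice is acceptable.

δ = ϵ/12

Suppose ϵ > 0. We need δ > 0 so that 0 < |t + 9| < δ implies |(12t - 6) + 114| < ϵ.
Since (12t - 6) + 114 = 12(t + 9), we have |(12t - 6) + 114| = 12|t + 9|.
So 12|t + 9| < ϵ exactly when |t + 9| < ϵ/12.
Choosing δ = ϵ/12 gives |(12t - 6) + 114| = 12|t + 9| < ϵ whenever |t + 9| < δ.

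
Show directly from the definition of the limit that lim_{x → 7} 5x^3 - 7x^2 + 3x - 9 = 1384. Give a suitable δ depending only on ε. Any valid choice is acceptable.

δ = min(1, ε/743)

Suppose ε > 0. We want δ > 0 such that 0 < |x − 7| < δ implies |(5x^3 - 7x^2 + 3x - 9) − 1384| < ε.
(5x^3 - 7x^2 + 3x - 9) − 1384 = 5x^3 - 7x^2 + 3x - 1393 = (x − 7)(5x^2 + 28x + 199).
So |(5x^3 - 7x^2 + 3x - 9) − 1384| = |x − 7|·|5x^2 + 28x + 199|.
Require δ ≤ 1. Then |x − 7| < 1 gives |x| < 8, and by the triangle inequality |5x^2 + 28x + 199| ≤ 5·8^2 + 28·8 + 199 = 743.
Hence |(5x^3 - 7x^2 + 3x - 9) − 1384| ≤ 743|x − 7| < ε provided |x − 7| < ε/743.
Choosing δ = min(1, ε/743) ensures both conditions, hence |(5x^3 - 7x^2 + 3x - 9) − 1384| < ε.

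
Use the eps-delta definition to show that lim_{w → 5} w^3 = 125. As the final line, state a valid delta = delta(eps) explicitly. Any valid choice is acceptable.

delta = min(1, eps/91)

Fix eps > 0. We seek delta > 0 with 0 < |w − 5| < delta ⇒ |w^3 − 125| < eps.
Factor: w^3 − 125 = (w − 5)(w^2 + 5w + 25), so |w^3 − 125| = |w − 5|·|w^2 + 5w + 25|.
Restrict delta ≤ 1. Then |w − 5| < 1 gives |w| < 6, so by the triangle inequality |w^2 + 5w + 25| ≤ 6^2 + 5·6 + 25 = 91.
Hence |w^3 − 125| ≤ 91|w − 5|, which is < eps once |w − 5| < eps/91.
Take delta = min(1, eps/91). If 0 < |w − 5| < delta then both bounds hold and |w^3 − 125| ≤ 91|w − 5| < 91·(eps/91) = eps.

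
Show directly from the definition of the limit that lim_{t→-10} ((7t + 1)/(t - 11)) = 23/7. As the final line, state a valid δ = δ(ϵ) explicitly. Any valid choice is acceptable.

δ = min(21/2, (147/52)ϵ)

Let ϵ > 0. We want δ > 0 with 0 < |t + 10| < δ ⇒ |(7t + 1)/(t - 11) − (23/7)| < ϵ.
Combining over a common denominator, (7t + 1)/(t - 11) − (23/7) = [(7t + 1)·(-21) − (-69)·(t - 11)] / [(-21)·(t - 11)] = -78(t + 10) / ((-21)(t - 11)).
So |(7t + 1)/(t - 11) − (23/7)| = 78|t + 10| / (21·|t − 11|).
Restrict δ ≤ 21/2. Then |t + 10| < 21/2 gives |t − 11| = |(t + 10) + (-21)| ≥ 21 − 21/2 = 21/2.
Hence |(7t + 1)/(t - 11) − (23/7)| < 78|t + 10|/(21·(21/2)) = (52/147)|t + 10|, which is < ϵ once |t + 10| < (147/52)ϵ.
Take δ = min(21/2, (147/52)ϵ). Then 0 < |t + 10| < δ forces both bounds, so |(7t + 1)/(t - 11) − (23/7)| < ϵ.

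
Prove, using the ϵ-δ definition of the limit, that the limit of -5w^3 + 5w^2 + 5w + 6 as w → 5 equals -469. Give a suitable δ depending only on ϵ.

Let ϵ > 0 be given. We want δ > 0 such that 0 < |w − 5| < δ implies |(-5w^3 + 5w^2 + 5w + 6) + 469| < ϵ.
(-5w^3 + 5w^2 + 5w + 6) + 469 = -5w^3 + 5w^2 + 5w + 475 = (w − 5)(-5w^2 - 20w - 95).
So |(-5w^3 + 5w^2 + 5w + 6) + 469| = |w − 5|·|-5w^2 - 20w - 95|.
Require δ ≤ 2. Then |w − 5| < 2 gives |w| < 7, and by the triangle inequality |-5w^2 - 20w - 95| ≤ 5·7^2 + 20·7 + 95 = 480.
Hence |(-5w^3 + 5w^2 + 5w + 6) + 469| ≤ 480|w − 5| < ϵ provided |w − 5| < ϵ/480.
Take δ = min(2, ϵ/480). Then 0 < |w − 5| < δ gives both |w − 5| < 2 and |w − 5| < ϵ/480, so |(-5w^3 + 5w^2 + 5w + 6) + 469| < ϵ.

δ = min(2, ϵ/480)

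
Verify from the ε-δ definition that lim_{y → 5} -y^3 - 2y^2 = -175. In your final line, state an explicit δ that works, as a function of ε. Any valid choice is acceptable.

Suppose ε > 0. We want δ > 0 such that 0 < |y − 5| < δ implies |(-y^3 - 2y^2) + 175| < ε.
(-y^3 - 2y^2) + 175 = -y^3 - 2y^2 + 175 = (y − 5)(-y^2 - 7y - 35).
So |(-y^3 - 2y^2) + 175| = |y − 5|·|-y^2 - 7y - 35|.
Assume first that |y − 5| < 1, so |y| < 6. Then |-y^2 - 7y - 35| ≤ 6^2 + 7·6 + 35 = 113.
Hence |(-y^3 - 2y^2) + 175| ≤ 113|y − 5| < ε provided |y − 5| < ε/113.
Choosing δ = min(1, ε/113) ensures both conditions, hence |(-y^3 - 2y^2) + 175| < ε.

δ = min(1, ε/113)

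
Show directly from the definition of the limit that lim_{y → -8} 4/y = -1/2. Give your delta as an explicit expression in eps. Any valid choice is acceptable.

delta = min(4, 8eps)

Suppose eps > 0. We seek delta > 0 such that 0 < |y + 8| < delta implies |4/y + 1/2| < eps.
|4/y + 1/2| = 4·|-8 − y|/(8·|y|) = 4|y + 8|/(8|y|).
Restrict delta ≤ 4. Then |y + 8| < 4 gives |y| > 4, so 8|y| > 32.
Then |4/y + 1/2| < 4|y + 8|/32, which is < eps when |y + 8| < 8eps.
Take delta = min(4, 8eps). Then 0 < |y + 8| < delta gives both |y + 8| < 4 and |y + 8| < 8eps, so |4/y + 1/2| < eps.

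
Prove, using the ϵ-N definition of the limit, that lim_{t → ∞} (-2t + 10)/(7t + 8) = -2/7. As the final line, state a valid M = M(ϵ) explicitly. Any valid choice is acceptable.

Fix ϵ > 0. We seek M > 0 such that t > M implies |(-2t + 10)/(7t + 8) + 2/7| < ϵ.
(-2t + 10)/(7t + 8) + 2/7 = (7(-2t + 10) − (-2)(7t + 8)) / (7(7t + 8)) = 86/(7(7t + 8)).
For t > 0 we have 7t + 8 > 7t, so |(-2t + 10)/(7t + 8) + 2/7| = 86/(7(7t + 8)) < 86/(7·7t) = (86/49)/t.
Thus |(-2t + 10)/(7t + 8) + 2/7| < ϵ whenever t > (86/49)/ϵ.
Take M = (86/49)/ϵ. If t > M then |(-2t + 10)/(7t + 8) + 2/7| < (86/49)/t < ϵ.

M = (86/49)/ϵ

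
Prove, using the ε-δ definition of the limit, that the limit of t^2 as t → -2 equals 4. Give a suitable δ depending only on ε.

Fix ε > 0. We seek δ > 0 with 0 < |t + 2| < δ ⇒ |t^2 − 4| < ε.
Factor: t^2 − 4 = (t + 2)(t - 2), so |t^2 − 4| = |t + 2|·|t - 2|.
Restrict δ ≤ 1. Then |t + 2| < 1 gives |t| < 3, so by the triangle inequality |t - 2| ≤ 3 + 2 = 5.
Hence |t^2 − 4| ≤ 5|t + 2|, which is < ε once |t + 2| < ε/5.
Take δ = min(1, ε/5). If 0 < |t + 2| < δ then both bounds hold and |t^2 − 4| ≤ 5|t + 2| < 5·(ε/5) = ε.

δ = min(1, ε/5)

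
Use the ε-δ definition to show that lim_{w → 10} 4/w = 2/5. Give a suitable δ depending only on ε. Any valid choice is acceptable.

δ = min(5, (25/2)ε)

Fix ε > 0. We seek δ > 0 such that 0 < |w − 10| < δ implies |4/w − (2/5)| < ε.
|4/w − (2/5)| = 4·|10 − w|/(10·|w|) = 4|w − 10|/(10|w|).
Restrict δ ≤ 5. Then |w − 10| < 5 gives |w| > 5, so 10|w| > 50.
Then |4/w − (2/5)| < 4|w − 10|/50, which is < ε when |w − 10| < (25/2)ε.
Take δ = min(5, (25/2)ε). Then 0 < |w − 10| < δ gives both |w − 10| < 5 and |w − 10| < (25/2)ε, so |4/w − (2/5)| < ε.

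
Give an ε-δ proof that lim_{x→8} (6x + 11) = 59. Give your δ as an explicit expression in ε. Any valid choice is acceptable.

δ = ε/6

Fix ε > 0. We need δ > 0 so that 0 < |x − 8| < δ implies |(6x + 11) − 59| < ε.
|(6x + 11) − 59| = |6x - 48| = 6|x − 8|.
So 6|x − 8| < ε exactly when |x − 8| < ε/6.
Choosing δ = ε/6 gives |(6x + 11) − 59| = 6|x − 8| < ε whenever |x − 8| < δ.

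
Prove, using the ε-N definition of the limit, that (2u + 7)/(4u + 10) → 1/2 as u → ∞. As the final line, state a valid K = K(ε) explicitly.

Fix ε > 0. We seek K > 0 such that u > K implies |(2u + 7)/(4u + 10) − (1/2)| < ε.
(2u + 7)/(4u + 10) − (1/2) = (4(2u + 7) − 2(4u + 10)) / (4(4u + 10)) = 8/(4(4u + 10)).
For u > 0 we have 4u + 10 > 4u, so |(2u + 7)/(4u + 10) − (1/2)| = 8/(4(4u + 10)) < 8/(4·4u) = (1/2)/u.
Thus |(2u + 7)/(4u + 10) − (1/2)| < ε whenever u > (1/2)/ε.
Take K = (1/2)/ε. If u > K then |(2u + 7)/(4u + 10) − (1/2)| < (1/2)/u < ε.

K = (1/2)/ε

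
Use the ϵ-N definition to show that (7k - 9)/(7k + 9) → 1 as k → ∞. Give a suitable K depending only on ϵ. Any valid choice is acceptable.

K = (18/7)/ϵ

Let ϵ > 0 be given. For k ≥ 1, |(7k - 9)/(7k + 9) − 1| = |-126|/(7(7k + 9)) = 126/(7(7k + 9)).
Since 7k + 9 ≥ 7k for k ≥ 1, this is ≤ 126/(7·7k) = (18/7)/k.
So |(7k - 9)/(7k + 9) − 1| < ϵ whenever k > (18/7)/ϵ.
Take K = (18/7)/ϵ. If k > K then |(7k - 9)/(7k + 9) − 1| ≤ (18/7)/k < ϵ.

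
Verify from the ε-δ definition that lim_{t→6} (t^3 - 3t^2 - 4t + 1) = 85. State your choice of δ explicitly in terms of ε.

δ = min(1, ε/84)

Let ε > 0. We want δ > 0 such that 0 < |t − 6| < δ implies |(t^3 - 3t^2 - 4t + 1) − 85| < ε.
(t^3 - 3t^2 - 4t + 1) − 85 = t^3 - 3t^2 - 4t - 84 = (t − 6)(t^2 + 3t + 14).
So |(t^3 - 3t^2 - 4t + 1) − 85| = |t − 6|·|t^2 + 3t + 14|.
Assume first that |t − 6| < 1, so |t| < 7. Then |t^2 + 3t + 14| ≤ 7^2 + 3·7 + 14 = 84.
Hence |(t^3 - 3t^2 - 4t + 1) − 85| ≤ 84|t − 6| < ε provided |t − 6| < ε/84.
Choosing δ = min(1, ε/84) ensures both conditions, hence |(t^3 - 3t^2 - 4t + 1) − 85| < ε.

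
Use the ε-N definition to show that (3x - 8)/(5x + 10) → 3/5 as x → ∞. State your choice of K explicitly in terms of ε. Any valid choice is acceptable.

Fix ε > 0. We seek K > 0 such that x > K implies |(3x - 8)/(5x + 10) − (3/5)| < ε.
(3x - 8)/(5x + 10) − (3/5) = (5(3x - 8) − 3(5x + 10)) / (5(5x + 10)) = -70/(5(5x + 10)).
For x > 0 we have 5x + 10 > 5x, so |(3x - 8)/(5x + 10) − (3/5)| = 70/(5(5x + 10)) < 70/(5·5x) = (14/5)/x.
Thus |(3x - 8)/(5x + 10) − (3/5)| < ε whenever x > (14/5)/ε.
Take K = (14/5)/ε. If x > K then |(3x - 8)/(5x + 10) − (3/5)| < (14/5)/x < ε.

K = (14/5)/ε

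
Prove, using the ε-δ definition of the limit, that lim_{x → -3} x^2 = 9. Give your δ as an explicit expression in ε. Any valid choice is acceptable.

Let ε > 0. We seek δ > 0 with 0 < |x + 3| < δ ⇒ |x^2 − 9| < ε.
Factor: x^2 − 9 = (x + 3)(x - 3), so |x^2 − 9| = |x + 3|·|x - 3|.
Impose δ ≤ 1 so that |x| < 4; then |x - 3| ≤ 7.
Hence |x^2 − 9| ≤ 7|x + 3|, which is < ε once |x + 3| < ε/7.
Take δ = min(1, ε/7). If 0 < |x + 3| < δ then both bounds hold and |x^2 − 9| ≤ 7|x + 3| < 7·(ε/7) = ε.

δ = min(1, ε/7)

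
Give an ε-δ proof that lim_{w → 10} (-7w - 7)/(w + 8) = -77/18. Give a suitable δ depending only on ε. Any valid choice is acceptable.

δ = min(9, (162/49)ε)

Fix ε > 0. We want δ > 0 with 0 < |w − 10| < δ ⇒ |(-7w - 7)/(w + 8) + 77/18| < ε.
Combining over a common denominator, (-7w - 7)/(w + 8) + 77/18 = [(-7w - 7)·18 − (-77)·(w + 8)] / [18·(w + 8)] = -49(w − 10) / (18(w + 8)).
So |(-7w - 7)/(w + 8) + 77/18| = 49|w − 10| / (18·|w + 8|).
Require δ ≤ 9, so |w + 8| ≥ |18| − |w − 10| > 18 − 9 = 9.
Hence |(-7w - 7)/(w + 8) + 77/18| < 49|w − 10|/(18·9) = (49/162)|w − 10|, which is < ε once |w − 10| < (162/49)ε.
Take δ = min(9, (162/49)ε). Then 0 < |w − 10| < δ forces both bounds, so |(-7w - 7)/(w + 8) + 77/18| < ε.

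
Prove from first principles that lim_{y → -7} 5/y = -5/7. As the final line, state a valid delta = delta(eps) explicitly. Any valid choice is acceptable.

delta = min(7/2, (49/10)eps)

Fix eps > 0. We seek delta > 0 such that 0 < |y + 7| < delta implies |5/y + 5/7| < eps.
|5/y + 5/7| = 5·|-7 − y|/(7·|y|) = 5|y + 7|/(7|y|).
Restrict delta ≤ 7/2. Then |y + 7| < 7/2 gives |y| > 7/2, so 7|y| > 49/2.
Then |5/y + 5/7| < 5|y + 7|/(49/2), which is < eps when |y + 7| < (49/10)eps.
Take delta = min(7/2, (49/10)eps). Then 0 < |y + 7| < delta gives both |y + 7| < 7/2 and |y + 7| < (49/10)eps, so |5/y + 5/7| < eps.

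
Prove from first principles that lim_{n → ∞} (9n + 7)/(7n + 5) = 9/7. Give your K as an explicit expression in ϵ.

Let ϵ > 0 be given. For n ≥ 1, |(9n + 7)/(7n + 5) − (9/7)| = |4|/(7(7n + 5)) = 4/(7(7n + 5)).
Since 7n + 5 ≥ 7n for n ≥ 1, this is ≤ 4/(7·7n) = (4/49)/n.
So |(9n + 7)/(7n + 5) − (9/7)| < ϵ whenever n > (4/49)/ϵ.
Take K = (4/49)/ϵ. If n > K then |(9n + 7)/(7n + 5) − (9/7)| ≤ (4/49)/n < ϵ.

K = (4/49)/ϵ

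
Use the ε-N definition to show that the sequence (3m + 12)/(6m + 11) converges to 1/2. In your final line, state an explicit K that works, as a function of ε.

K = (13/12)/ε

Suppose ε > 0. For m ≥ 1, |(3m + 12)/(6m + 11) − (1/2)| = |39|/(6(6m + 11)) = 39/(6(6m + 11)).
Since 6m + 11 ≥ 6m for m ≥ 1, this is ≤ 39/(6·6m) = (13/12)/m.
So |(3m + 12)/(6m + 11) − (1/2)| < ε whenever m > (13/12)/ε.
Take K = (13/12)/ε. If m > K then |(3m + 12)/(6m + 11) − (1/2)| ≤ (13/12)/m < ε.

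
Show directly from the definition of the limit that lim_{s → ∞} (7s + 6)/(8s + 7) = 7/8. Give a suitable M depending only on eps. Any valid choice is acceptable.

M = (1/64)/eps

Let eps > 0. We seek M > 0 such that s > M implies |(7s + 6)/(8s + 7) − (7/8)| < eps.
(7s + 6)/(8s + 7) − (7/8) = (8(7s + 6) − 7(8s + 7)) / (8(8s + 7)) = -1/(8(8s + 7)).
For s > 0 we have 8s + 7 > 8s, so |(7s + 6)/(8s + 7) − (7/8)| = 1/(8(8s + 7)) < 1/(8·8s) = (1/64)/s.
Thus |(7s + 6)/(8s + 7) − (7/8)| < eps whenever s > (1/64)/eps.
Take M = (1/64)/eps. If s > M then |(7s + 6)/(8s + 7) − (7/8)| < (1/64)/s < eps.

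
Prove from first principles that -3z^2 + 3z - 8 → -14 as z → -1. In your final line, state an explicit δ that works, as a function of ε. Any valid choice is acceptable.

δ = min(2, ε/15)

Let ε > 0. We want δ > 0 such that 0 < |z + 1| < δ implies |(-3z^2 + 3z - 8) + 14| < ε.
(-3z^2 + 3z - 8) + 14 = -3z^2 + 3z + 6 = (z + 1)(-3z + 6).
So |(-3z^2 + 3z - 8) + 14| = |z + 1|·|-3z + 6|.
Assume first that |z + 1| < 2, so |z| < 3. Then |-3z + 6| ≤ 3·3 + 6 = 15.
Hence |(-3z^2 + 3z - 8) + 14| ≤ 15|z + 1| < ε provided |z + 1| < ε/15.
Choosing δ = min(2, ε/15) ensures both conditions, hence |(-3z^2 + 3z - 8) + 14| < ε.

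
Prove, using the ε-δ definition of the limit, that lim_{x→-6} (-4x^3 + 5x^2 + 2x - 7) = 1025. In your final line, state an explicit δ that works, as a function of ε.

δ = min(1, ε/571)

Suppose ε > 0. We want δ > 0 such that 0 < |x + 6| < δ implies |(-4x^3 + 5x^2 + 2x - 7) − 1025| < ε.
(-4x^3 + 5x^2 + 2x - 7) − 1025 = -4x^3 + 5x^2 + 2x - 1032 = (x + 6)(-4x^2 + 29x - 172).
So |(-4x^3 + 5x^2 + 2x - 7) − 1025| = |x + 6|·|-4x^2 + 29x - 172|.
Require δ ≤ 1. Then |x + 6| < 1 gives |x| < 7, and by the triangle inequality |-4x^2 + 29x - 172| ≤ 4·7^2 + 29·7 + 172 = 571.
Hence |(-4x^3 + 5x^2 + 2x - 7) − 1025| ≤ 571|x + 6| < ε provided |x + 6| < ε/571.
Take δ = min(1, ε/571). Then 0 < |x + 6| < δ gives both |x + 6| < 1 and |x + 6| < ε/571, so |(-4x^3 + 5x^2 + 2x - 7) − 1025| < ε.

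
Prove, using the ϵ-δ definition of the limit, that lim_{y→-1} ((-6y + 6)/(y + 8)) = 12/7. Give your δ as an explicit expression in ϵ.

δ = min(7/2, (49/108)ϵ)

Let ϵ > 0. We want δ > 0 with 0 < |y + 1| < δ ⇒ |(-6y + 6)/(y + 8) − (12/7)| < ϵ.
Combining over a common denominator, (-6y + 6)/(y + 8) − (12/7) = [(-6y + 6)·7 − 12·(y + 8)] / [7·(y + 8)] = -54(y + 1) / (7(y + 8)).
So |(-6y + 6)/(y + 8) − (12/7)| = 54|y + 1| / (7·|y + 8|).
Require δ ≤ 7/2, so |y + 8| ≥ |7| − |y + 1| > 7 − 7/2 = 7/2.
Hence |(-6y + 6)/(y + 8) − (12/7)| < 54|y + 1|/(7·(7/2)) = (108/49)|y + 1|, which is < ϵ once |y + 1| < (49/108)ϵ.
Take δ = min(7/2, (49/108)ϵ). Then 0 < |y + 1| < δ forces both bounds, so |(-6y + 6)/(y + 8) − (12/7)| < ϵ.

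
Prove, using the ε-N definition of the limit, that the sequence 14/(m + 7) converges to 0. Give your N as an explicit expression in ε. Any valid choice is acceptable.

Fix ε > 0. For m ≥ 1, |14/(m + 7) − 0| = 14/(m + 7) ≤ 14/m.
We need 14/m < ε, i.e. m > 14/ε.
Take N = 14/ε. If m > N then |14/(m + 7)| ≤ 14/m < ε.

N = 14/ε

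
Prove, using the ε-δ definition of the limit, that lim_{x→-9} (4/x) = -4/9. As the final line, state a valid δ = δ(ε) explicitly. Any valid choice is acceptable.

Suppose ε > 0. We seek δ > 0 such that 0 < |x + 9| < δ implies |4/x + 4/9| < ε.
|4/x + 4/9| = 4·|-9 − x|/(9·|x|) = 4|x + 9|/(9|x|).
Restrict δ ≤ 9/2. Then |x + 9| < 9/2 gives |x| > 9/2, so 9|x| > 81/2.
Then |4/x + 4/9| < 4|x + 9|/(81/2), which is < ε when |x + 9| < (81/8)ε.
Take δ = min(9/2, (81/8)ε). Then 0 < |x + 9| < δ gives both |x + 9| < 9/2 and |x + 9| < (81/8)ε, so |4/x + 4/9| < ε.

δ = min(9/2, (81/8)ε)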